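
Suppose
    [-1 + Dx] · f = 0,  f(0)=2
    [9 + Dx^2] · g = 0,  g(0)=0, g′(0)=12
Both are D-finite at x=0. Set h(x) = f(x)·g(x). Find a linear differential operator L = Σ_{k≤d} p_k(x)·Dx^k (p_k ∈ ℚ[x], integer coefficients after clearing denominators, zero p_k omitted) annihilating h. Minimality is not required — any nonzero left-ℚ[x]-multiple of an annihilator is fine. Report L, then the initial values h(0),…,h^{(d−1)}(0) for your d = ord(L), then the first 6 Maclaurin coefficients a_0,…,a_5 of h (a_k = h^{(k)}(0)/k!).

L = 10 - 2·Dx + Dx^2  (order 2).
h: a_k = 0, 24, 24, -24, -32, -4/5, …
ICs: h(0) = 0, h′(0) = 24.

f: a_k = 2, 2, 1, 1/3, 1/12, 1/60, …
g: a_k = 0, 12, 0, -18, 0, 81/10, …
Product ⇒ symmetric product L₀, ord ≤ 2.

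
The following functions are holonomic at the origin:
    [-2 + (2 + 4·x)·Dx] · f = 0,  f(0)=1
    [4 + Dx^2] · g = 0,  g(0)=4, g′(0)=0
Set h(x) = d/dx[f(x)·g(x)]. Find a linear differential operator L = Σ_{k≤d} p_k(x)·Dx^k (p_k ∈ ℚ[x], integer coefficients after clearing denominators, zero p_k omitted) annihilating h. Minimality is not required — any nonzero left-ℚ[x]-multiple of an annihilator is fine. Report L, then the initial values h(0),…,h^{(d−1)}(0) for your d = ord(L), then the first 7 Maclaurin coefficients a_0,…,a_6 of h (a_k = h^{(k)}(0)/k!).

f: a_k = 1, 1, -1/2, 1/2, -5/8, 7/8, -21/16, …
g: a_k = 4, 0, -8, 0, 8/3, 0, -16/45, …
Sym-product of L_f,L_g gives L₀ (≤ ord 2).
h₀' ⇒ L via d/dx closure of L₀.
L = (53 + 288·x + 544·x^2 + 512·x^3 + 256·x^4) + (-2 - 36·x - 96·x^2 - 64·x^3)·Dx + (7 + 44·x + 108·x^2 + 128·x^3 + 64·x^4)·Dx^2  (order 2).
h: a_k = 4, -20, -18, 50/3, 65/6, -349/30, 2807/180, …
ICs: h(0) = 4, h′(0) = -20.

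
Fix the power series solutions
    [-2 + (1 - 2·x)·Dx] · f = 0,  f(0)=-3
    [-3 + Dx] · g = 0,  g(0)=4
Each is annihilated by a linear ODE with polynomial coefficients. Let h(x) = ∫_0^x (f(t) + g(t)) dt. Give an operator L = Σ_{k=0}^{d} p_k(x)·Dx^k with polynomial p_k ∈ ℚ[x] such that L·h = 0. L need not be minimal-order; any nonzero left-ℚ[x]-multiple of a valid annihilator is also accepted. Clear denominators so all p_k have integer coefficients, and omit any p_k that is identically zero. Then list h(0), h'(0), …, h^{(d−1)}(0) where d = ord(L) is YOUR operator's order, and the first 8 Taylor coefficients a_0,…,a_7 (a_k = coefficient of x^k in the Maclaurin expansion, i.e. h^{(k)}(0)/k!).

L = (-6 - 36·x)·Dx + (-1 + 36·x - 36·x^2)·Dx^2 + (1 - 8·x + 12·x^2)·Dx^3  (order 3).
h: a_k = 0, 1, 3, 2, -3/2, -69/10, -293/20, -537/20, …
ICs: h(0) = 0, h′(0) = 1, h′′(0) = 6.

f: a_k = -3, -6, -12, -24, -48, -96, -192, -384, …
g: a_k = 4, 12, 18, 18, 27/2, 81/10, 81/20, 243/140, …
Sum ⇒ L₀ = lclm(L_f,L_g) in ℚ(x)⟨Dx⟩.
∫: right-multiply L₀ by Dx.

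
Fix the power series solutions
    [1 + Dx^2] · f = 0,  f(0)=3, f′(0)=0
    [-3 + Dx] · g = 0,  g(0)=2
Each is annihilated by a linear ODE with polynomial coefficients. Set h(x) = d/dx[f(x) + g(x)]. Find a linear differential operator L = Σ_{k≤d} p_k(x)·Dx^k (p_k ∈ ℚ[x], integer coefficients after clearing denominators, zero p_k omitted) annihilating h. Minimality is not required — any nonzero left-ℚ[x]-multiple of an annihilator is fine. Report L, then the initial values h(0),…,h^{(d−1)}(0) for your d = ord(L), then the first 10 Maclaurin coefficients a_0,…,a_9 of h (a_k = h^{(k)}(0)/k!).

f: a_k = 3, 0, -3/2, 0, 1/8, 0, -1/240, 0, 1/13440, 0, …
g: a_k = 2, 6, 9, 9, 27/4, 81/20, 81/40, 243/280, 729/2240, 243/2240, …
L₀ := lclm(L_f,L_g); ord L₀ ≤ 2+1.
Derive L from L₀ (diff closure).
L = 3 - Dx + 3·Dx^2 - Dx^3  (order 3).
h: a_k = 6, 15, 27, 55/2, 81/4, 97/8, 243/40, 125/48, 2187/2240, 7873/24192, …
ICs: h(0) = 6, h′(0) = 15, h′′(0) = 54.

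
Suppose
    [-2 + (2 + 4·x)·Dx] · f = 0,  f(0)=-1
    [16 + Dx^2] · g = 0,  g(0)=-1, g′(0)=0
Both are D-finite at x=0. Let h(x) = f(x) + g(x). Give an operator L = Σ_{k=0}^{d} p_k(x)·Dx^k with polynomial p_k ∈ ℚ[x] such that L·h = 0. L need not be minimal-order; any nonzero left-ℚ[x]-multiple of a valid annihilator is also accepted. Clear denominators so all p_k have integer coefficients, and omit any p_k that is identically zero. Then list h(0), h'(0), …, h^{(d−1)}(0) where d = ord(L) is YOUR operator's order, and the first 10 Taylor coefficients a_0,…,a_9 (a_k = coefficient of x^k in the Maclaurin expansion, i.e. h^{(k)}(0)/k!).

L = (-304 - 1024·x - 1024·x^2) + (240 + 1504·x + 3072·x^2 + 2048·x^3)·Dx + (-19 - 64·x - 64·x^2)·Dx^2 + (15 + 94·x + 192·x^2 + 128·x^3)·Dx^3  (order 3).
h: a_k = -2, -1, 17/2, -1/2, -241/24, -7/8, 5041/720, -33/16, 69599/40320, -715/128, …
ICs: h(0) = -2, h′(0) = -1, h′′(0) = 17.

f: a_k = -1, -1, 1/2, -1/2, 5/8, -7/8, 21/16, -33/16, 429/128, -715/128, …
g: a_k = -1, 0, 8, 0, -32/3, 0, 256/45, 0, -512/315, 0, …
Weyl lclm of L_f,L_g ⇒ L₀ (ord ≤ 3).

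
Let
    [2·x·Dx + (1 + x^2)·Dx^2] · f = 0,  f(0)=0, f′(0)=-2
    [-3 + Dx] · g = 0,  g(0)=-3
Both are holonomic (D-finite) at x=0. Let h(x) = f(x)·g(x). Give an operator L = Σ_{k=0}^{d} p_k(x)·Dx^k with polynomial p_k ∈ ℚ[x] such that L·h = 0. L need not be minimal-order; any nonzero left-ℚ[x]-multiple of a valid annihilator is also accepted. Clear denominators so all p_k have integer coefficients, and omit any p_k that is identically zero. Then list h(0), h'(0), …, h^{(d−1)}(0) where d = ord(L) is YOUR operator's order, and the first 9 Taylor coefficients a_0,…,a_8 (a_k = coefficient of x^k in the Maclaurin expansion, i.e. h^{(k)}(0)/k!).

f: a_k = 0, -2, 0, 2/3, 0, -2/5, 0, 2/7, 0, …
g: a_k = -3, -9, -27/2, -27/2, -81/8, -243/40, -243/80, -729/560, -2187/4480, …
h₀=f·g: eliminate ⇒ L₀, order ≤ 2·1.
L = (9 - 6·x + 9·x^2) + (-6 + 2·x - 6·x^2)·Dx + (1 + x^2)·Dx^2  (order 2).
h: a_k = 0, 6, 18, 25, 21, 249/20, 27/4, 1083/280, 387/280, …
ICs: h(0) = 0, h′(0) = 6.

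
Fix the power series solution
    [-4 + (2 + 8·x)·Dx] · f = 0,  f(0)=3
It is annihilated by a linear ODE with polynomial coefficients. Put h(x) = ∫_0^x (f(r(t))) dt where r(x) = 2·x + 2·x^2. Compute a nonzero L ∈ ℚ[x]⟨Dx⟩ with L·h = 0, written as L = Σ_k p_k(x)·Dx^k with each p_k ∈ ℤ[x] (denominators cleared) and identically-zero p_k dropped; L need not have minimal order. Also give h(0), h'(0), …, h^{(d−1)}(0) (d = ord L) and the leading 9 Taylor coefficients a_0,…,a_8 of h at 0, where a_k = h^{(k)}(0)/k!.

L = (-4 - 8·x)·Dx + (1 + 8·x + 8·x^2)·Dx^2  (order 2).
h: a_k = 0, 3, 6, -4, 12, -216/5, 176, -5472/7, 3696, …
ICs: h(0) = 0, h′(0) = 3.

f: a_k = 3, 6, -6, 12, -30, 84, -252, 792, -2574, …
f∘r: x↦r, Dx↦Dx/r' in L_f ⇒ L₀.
Integrate: L := L₀·Dx.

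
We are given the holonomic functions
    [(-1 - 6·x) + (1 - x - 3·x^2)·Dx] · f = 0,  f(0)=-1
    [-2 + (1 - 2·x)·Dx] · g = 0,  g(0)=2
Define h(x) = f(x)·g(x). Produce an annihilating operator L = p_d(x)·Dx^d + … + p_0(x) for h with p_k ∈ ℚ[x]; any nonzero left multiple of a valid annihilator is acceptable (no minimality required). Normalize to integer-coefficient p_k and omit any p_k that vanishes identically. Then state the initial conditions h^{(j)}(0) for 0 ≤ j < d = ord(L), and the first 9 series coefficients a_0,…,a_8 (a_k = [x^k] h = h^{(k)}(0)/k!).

f: a_k = -1, -1, -4, -7, -19, -40, -97, -217, -508, …
g: a_k = 2, 4, 8, 16, 32, 64, 128, 256, 512, …
Sym-product of L_f,L_g gives L₀ (≤ ord 1).
L = (-3 - 2·x + 18·x^2) + (1 - 3·x - x^2 + 6·x^3)·Dx  (order 1).
h: a_k = -2, -6, -20, -54, -146, -372, -938, -2310, -5636, …
ICs: h(0) = -2.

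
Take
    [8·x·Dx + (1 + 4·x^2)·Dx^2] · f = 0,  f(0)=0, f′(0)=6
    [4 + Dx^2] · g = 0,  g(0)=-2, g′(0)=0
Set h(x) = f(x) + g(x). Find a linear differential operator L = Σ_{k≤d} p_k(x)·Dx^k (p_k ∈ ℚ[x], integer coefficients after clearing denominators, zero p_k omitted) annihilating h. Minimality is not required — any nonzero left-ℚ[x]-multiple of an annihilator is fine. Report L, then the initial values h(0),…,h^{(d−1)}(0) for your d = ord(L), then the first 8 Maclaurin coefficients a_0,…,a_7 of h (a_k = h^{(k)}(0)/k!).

L = (-352·x + 1792·x^3 + 512·x^5)·Dx + (-4 + 112·x^2 + 576·x^4 + 256·x^6)·Dx^2 + (-88·x + 448·x^3 + 128·x^5)·Dx^3 + (-1 + 28·x^2 + 144·x^4 + 64·x^6)·Dx^4  (order 4).
h: a_k = -2, 6, 4, -8, -4/3, 96/5, 8/45, -384/7, …
ICs: h(0) = -2, h′(0) = 6, h′′(0) = 8, h′′′(0) = -48.

f: a_k = 0, 6, 0, -8, 0, 96/5, 0, -384/7, …
g: a_k = -2, 0, 4, 0, -4/3, 0, 8/45, 0, …
f+g: L₀ = lclm(L_f,L_g), ord ≤ 2+2.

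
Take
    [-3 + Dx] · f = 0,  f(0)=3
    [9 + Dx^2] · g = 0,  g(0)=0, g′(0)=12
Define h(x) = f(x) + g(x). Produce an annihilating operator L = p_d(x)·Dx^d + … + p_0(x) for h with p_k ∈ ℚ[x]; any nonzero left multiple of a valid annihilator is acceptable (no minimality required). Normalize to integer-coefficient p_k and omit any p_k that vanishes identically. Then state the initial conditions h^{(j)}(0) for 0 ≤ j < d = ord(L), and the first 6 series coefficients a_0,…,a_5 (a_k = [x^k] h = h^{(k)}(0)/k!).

L = -27 + 9·Dx - 3·Dx^2 + Dx^3  (order 3).
h: a_k = 3, 21, 27/2, -9/2, 81/8, 567/40, …
ICs: h(0) = 3, h′(0) = 21, h′′(0) = 27.

f: a_k = 3, 9, 27/2, 27/2, 81/8, 243/40, …
g: a_k = 0, 12, 0, -18, 0, 81/10, …
f+g: L₀ = lclm(L_f,L_g), ord ≤ 1+2.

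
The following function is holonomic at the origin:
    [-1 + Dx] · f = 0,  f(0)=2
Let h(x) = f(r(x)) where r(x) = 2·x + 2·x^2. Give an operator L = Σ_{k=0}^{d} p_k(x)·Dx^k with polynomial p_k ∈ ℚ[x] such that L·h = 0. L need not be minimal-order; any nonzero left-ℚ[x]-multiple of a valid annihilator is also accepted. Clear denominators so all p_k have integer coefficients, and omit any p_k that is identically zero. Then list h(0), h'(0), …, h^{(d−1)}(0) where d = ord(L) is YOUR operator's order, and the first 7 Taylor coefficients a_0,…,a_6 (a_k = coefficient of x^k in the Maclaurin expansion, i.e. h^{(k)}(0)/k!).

f: a_k = 2, 2, 1, 1/3, 1/12, 1/60, 1/360, …
f∘r: x↦r, Dx↦Dx/r' in L_f ⇒ L₀.
L = (-2 - 4·x) + Dx  (order 1).
h: a_k = 2, 4, 8, 32/3, 40/3, 208/15, 608/45, …
ICs: h(0) = 2.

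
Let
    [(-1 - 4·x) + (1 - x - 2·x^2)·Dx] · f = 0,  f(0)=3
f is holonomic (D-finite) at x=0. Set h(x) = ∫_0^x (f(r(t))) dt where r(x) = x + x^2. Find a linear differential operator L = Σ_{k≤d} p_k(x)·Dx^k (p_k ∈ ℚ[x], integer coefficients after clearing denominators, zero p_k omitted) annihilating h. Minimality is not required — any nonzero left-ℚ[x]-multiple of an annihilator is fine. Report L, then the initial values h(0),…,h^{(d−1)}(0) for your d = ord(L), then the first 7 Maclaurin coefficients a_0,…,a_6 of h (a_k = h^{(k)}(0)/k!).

L = (1 + 6·x + 12·x^2 + 8·x^3)·Dx + (-1 + x + 3·x^2 + 4·x^3 + 2·x^4)·Dx^2  (order 2).
h: a_k = 0, 3, 3/2, 4, 33/4, 87/5, 40, …
ICs: h(0) = 0, h′(0) = 3.

f: a_k = 3, 3, 9, 15, 33, 63, 129, …
L₀ from L_f via x↦r, Dx↦r'^{-1}Dx.
h=∫h₀ ⇒ L = L₀·Dx.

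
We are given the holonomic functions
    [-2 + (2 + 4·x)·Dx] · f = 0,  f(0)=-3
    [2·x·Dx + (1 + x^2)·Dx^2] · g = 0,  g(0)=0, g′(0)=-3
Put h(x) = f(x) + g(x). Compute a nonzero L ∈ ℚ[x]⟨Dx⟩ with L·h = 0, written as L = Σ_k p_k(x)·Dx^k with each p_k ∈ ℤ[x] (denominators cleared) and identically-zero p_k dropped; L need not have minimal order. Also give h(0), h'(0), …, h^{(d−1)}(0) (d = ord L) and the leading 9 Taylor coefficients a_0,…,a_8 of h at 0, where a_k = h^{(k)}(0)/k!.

f: a_k = -3, -3, 3/2, -3/2, 15/8, -21/8, 63/16, -99/16, 1287/128, …
g: a_k = 0, -3, 0, 1, 0, -3/5, 0, 3/7, 0, …
Sum ⇒ L₀ = lclm(L_f,L_g) in ℚ(x)⟨Dx⟩.
L = (-2 - 10·x + 6·x^2 + 6·x^3)·Dx + (-5 - 8·x - 8·x^2 + 24·x^3 + 21·x^4)·Dx^2 + (-1 + 6·x^2 + 6·x^3 + 7·x^4 + 6·x^5)·Dx^3  (order 3).
h: a_k = -3, -6, 3/2, -1/2, 15/8, -129/40, 63/16, -645/112, 1287/128, …
ICs: h(0) = -3, h′(0) = -6, h′′(0) = 3.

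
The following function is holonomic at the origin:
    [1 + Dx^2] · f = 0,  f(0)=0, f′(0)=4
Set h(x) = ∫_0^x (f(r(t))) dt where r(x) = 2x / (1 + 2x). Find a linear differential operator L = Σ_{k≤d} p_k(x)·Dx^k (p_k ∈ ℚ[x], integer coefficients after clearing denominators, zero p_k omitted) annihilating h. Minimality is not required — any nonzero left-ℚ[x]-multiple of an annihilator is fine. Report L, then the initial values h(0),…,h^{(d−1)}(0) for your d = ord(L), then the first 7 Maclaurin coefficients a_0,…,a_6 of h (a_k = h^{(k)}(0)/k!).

f: a_k = 0, 4, 0, -2/3, 0, 1/30, 0, …
h₀=f(r): pull back L_f along r ⇒ L₀.
h=∫₀ˣh₀: take L = L₀·Dx.
L = 4·Dx + (4 + 24·x + 48·x^2 + 32·x^3)·Dx^2 + (1 + 8·x + 24·x^2 + 32·x^3 + 16·x^4)·Dx^3  (order 3).
h: a_k = 0, 0, 4, -16/3, 20/3, -32/5, 8/45, …
ICs: h(0) = 0, h′(0) = 0, h′′(0) = 8.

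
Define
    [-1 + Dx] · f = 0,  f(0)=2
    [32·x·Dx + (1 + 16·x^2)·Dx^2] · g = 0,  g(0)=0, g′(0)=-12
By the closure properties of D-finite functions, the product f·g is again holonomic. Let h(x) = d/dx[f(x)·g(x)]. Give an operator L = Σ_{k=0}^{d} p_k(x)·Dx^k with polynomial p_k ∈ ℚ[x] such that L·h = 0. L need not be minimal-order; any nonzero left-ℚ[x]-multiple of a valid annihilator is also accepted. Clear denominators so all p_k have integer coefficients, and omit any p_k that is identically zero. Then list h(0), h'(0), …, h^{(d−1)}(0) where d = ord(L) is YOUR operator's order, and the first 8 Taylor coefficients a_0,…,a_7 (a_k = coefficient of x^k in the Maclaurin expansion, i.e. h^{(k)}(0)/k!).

L = (-31 - 64·x + 1568·x^2 - 1024·x^3 + 256·x^4) + (30 + 96·x - 1600·x^2 + 1536·x^3 - 512·x^4)·Dx + (1 - 32·x + 32·x^2 - 512·x^3 + 256·x^4)·Dx^2  (order 2).
h: a_k = -24, -48, 348, 496, -5829, -7246, 940403/10, 2325068/21, …
ICs: h(0) = -24, h′(0) = -48.

f: a_k = 2, 2, 1, 1/3, 1/12, 1/60, 1/360, 1/2520, …
g: a_k = 0, -12, 0, 64, 0, -3072/5, 0, 49152/7, …
f·g: L₀ = L_f ⊗_s L_g, ord ≤ 1·2.
h₀' ⇒ L via d/dx closure of L₀.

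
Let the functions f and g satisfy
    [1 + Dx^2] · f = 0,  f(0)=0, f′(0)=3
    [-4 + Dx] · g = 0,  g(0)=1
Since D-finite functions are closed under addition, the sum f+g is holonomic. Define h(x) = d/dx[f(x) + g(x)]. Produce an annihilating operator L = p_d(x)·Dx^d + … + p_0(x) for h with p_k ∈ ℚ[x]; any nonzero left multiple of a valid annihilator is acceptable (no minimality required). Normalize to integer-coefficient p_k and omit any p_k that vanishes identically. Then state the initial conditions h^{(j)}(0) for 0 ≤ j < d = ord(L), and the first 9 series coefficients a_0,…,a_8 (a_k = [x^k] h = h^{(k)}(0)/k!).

L = 4 - Dx + 4·Dx^2 - Dx^3  (order 3).
h: a_k = 7, 16, 61/2, 128/3, 1027/24, 512/15, 16381/720, 4096/315, 262147/40320, …
ICs: h(0) = 7, h′(0) = 16, h′′(0) = 61.

f: a_k = 0, 3, 0, -1/2, 0, 1/40, 0, -1/1680, 0, …
g: a_k = 1, 4, 8, 32/3, 32/3, 128/15, 256/45, 1024/315, 512/315, …
L₀ := lclm(L_f,L_g); ord L₀ ≤ 2+1.
Differentiate: ansatz ord ≤ ord L₀ ⇒ L.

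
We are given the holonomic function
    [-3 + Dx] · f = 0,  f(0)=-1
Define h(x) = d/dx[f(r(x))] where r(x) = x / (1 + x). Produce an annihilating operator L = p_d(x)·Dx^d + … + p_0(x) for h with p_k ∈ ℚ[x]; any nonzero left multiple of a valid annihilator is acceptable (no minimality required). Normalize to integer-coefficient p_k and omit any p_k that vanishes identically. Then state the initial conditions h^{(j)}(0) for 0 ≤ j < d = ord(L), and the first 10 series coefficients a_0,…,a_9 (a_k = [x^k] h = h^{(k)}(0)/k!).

f: a_k = -1, -3, -9/2, -9/2, -27/8, -81/40, -81/80, -243/560, -729/4480, -243/4480, …
f∘r: x↦r, Dx↦Dx/r' in L_f ⇒ L₀.
Differentiate: ansatz ord ≤ ord L₀ ⇒ L.
L = (1 - 2·x) + (-1 - 2·x - x^2)·Dx  (order 1).
h: a_k = -3, -3, 9/2, -3/2, -21/8, 207/40, -411/80, 1623/560, 1917/4480, -16179/4480, …
ICs: h(0) = -3.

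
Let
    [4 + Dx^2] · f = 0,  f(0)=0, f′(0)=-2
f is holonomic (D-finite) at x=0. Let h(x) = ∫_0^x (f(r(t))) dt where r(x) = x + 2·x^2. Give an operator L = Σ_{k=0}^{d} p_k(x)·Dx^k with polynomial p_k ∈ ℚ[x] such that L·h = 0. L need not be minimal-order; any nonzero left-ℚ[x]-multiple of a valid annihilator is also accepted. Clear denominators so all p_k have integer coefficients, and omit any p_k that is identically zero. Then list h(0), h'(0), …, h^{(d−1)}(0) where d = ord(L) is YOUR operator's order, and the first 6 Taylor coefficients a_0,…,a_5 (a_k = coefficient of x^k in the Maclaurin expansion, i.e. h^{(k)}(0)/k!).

f: a_k = 0, -2, 0, 4/3, 0, -4/15, …
Substitute x→r, Dx→(1/r')Dx; clear ⇒ L₀.
h=∫h₀ ⇒ L = L₀·Dx.
L = (4 + 48·x + 192·x^2 + 256·x^3)·Dx - 4·Dx^2 + (1 + 4·x)·Dx^3  (order 3).
h: a_k = 0, 0, -1, -4/3, 1/3, 8/5, …
ICs: h(0) = 0, h′(0) = 0, h′′(0) = -2.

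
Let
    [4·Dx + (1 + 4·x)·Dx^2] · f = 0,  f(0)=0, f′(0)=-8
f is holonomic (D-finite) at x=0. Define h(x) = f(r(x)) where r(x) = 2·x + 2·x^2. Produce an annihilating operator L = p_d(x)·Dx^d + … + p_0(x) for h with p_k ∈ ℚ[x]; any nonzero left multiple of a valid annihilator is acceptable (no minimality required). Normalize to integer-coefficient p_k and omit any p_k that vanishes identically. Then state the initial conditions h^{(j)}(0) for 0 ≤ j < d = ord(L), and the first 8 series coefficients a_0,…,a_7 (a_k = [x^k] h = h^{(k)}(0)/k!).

L = (6 + 16·x + 16·x^2)·Dx + (1 + 10·x + 24·x^2 + 16·x^3)·Dx^2  (order 2).
h: a_k = 0, -16, 48, -640/3, 1088, -29696/5, 33792, -1384448/7, …
ICs: h(0) = 0, h′(0) = -16.

f: a_k = 0, -8, 16, -128/3, 128, -2048/5, 4096/3, -32768/7, …
f∘r: x↦r, Dx↦Dx/r' in L_f ⇒ L₀.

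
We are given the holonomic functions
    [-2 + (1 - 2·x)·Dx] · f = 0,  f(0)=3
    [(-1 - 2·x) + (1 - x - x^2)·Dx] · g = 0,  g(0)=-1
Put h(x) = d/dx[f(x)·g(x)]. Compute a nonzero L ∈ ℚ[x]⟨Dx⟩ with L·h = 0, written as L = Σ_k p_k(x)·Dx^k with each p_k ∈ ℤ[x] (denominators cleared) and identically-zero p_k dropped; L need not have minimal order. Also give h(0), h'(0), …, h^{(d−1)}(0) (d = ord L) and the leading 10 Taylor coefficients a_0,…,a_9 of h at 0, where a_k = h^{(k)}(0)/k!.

L = (16 - 30·x - 30·x^2 + 32·x^3 + 48·x^4) + (-3 + 11·x - 3·x^2 - 22·x^3 + 10·x^4 + 12·x^5)·Dx  (order 1).
h: a_k = -9, -48, -171, -516, -1410, -3618, -8883, -21120, -49005, -111570, …
ICs: h(0) = -9.

f: a_k = 3, 6, 12, 24, 48, 96, 192, 384, 768, 1536, …
g: a_k = -1, -1, -2, -3, -5, -8, -13, -21, -34, -55, …
Sym-product of L_f,L_g gives L₀ (≤ ord 1).
h₀' ⇒ L via d/dx closure of L₀.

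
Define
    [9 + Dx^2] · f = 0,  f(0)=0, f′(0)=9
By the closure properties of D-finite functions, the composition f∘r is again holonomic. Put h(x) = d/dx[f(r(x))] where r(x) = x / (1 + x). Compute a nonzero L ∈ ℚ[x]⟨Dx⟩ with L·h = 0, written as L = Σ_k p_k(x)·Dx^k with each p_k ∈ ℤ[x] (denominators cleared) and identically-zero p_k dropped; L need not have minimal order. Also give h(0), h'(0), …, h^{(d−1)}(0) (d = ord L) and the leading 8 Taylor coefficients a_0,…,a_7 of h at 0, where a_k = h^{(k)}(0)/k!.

L = (15 + 12·x + 6·x^2) + (6 + 18·x + 18·x^2 + 6·x^3)·Dx + (1 + 4·x + 6·x^2 + 4·x^3 + x^4)·Dx^2  (order 2).
h: a_k = 9, -18, -27/2, 126, -2637/8, 2295/4, -58059/80, 5679/10, …
ICs: h(0) = 9, h′(0) = -18.

f: a_k = 0, 9, 0, -27/2, 0, 243/40, 0, -729/560, …
Change of var in L_f (x↦r) gives L₀.
Differentiate: ansatz ord ≤ ord L₀ ⇒ L.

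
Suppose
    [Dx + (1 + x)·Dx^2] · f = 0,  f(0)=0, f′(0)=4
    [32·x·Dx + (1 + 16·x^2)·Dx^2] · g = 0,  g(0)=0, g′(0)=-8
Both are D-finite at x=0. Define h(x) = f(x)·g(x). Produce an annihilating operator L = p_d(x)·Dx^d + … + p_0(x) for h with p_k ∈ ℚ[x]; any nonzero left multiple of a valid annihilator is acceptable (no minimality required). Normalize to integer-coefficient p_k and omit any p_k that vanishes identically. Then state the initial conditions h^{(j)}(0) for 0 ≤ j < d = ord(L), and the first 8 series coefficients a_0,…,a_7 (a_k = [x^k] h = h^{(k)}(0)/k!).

f: a_k = 0, 4, -2, 4/3, -1, 4/5, -2/3, 4/7, …
g: a_k = 0, -8, 0, 128/3, 0, -2048/5, 0, 32768/7, …
f·g: L₀ = L_f ⊗_s L_g, ord ≤ 2·2.
L = (4224 + 8384·x + 204800·x^2 + 531456·x^3 + 491520·x^4 + 212992·x^5 + 262144·x^7)·Dx + (4098 + 28864·x + 258368·x^2 + 1045504·x^3 + 1798144·x^4 + 1523712·x^5 + 573440·x^6 + 786432·x^7 + 917504·x^8)·Dx^2 + (132 + 8644·x + 37632·x^2 + 196032·x^3 + 614400·x^4 + 955392·x^5 + 786432·x^6 + 540672·x^7 + 786432·x^8 + 524288·x^9)·Dx^3 + (65 + 258·x + 2497·x^2 + 8576·x^3 + 30336·x^4 + 76800·x^5 + 118272·x^6 + 98304·x^7 + 98304·x^8 + 131072·x^9 + 65536·x^10)·Dx^4  (order 4).
h: a_k = 0, 0, -32, 16, 160, -232/3, -71456/45, 11728/15, …
ICs: h(0) = 0, h′(0) = 0, h′′(0) = -64, h′′′(0) = 96.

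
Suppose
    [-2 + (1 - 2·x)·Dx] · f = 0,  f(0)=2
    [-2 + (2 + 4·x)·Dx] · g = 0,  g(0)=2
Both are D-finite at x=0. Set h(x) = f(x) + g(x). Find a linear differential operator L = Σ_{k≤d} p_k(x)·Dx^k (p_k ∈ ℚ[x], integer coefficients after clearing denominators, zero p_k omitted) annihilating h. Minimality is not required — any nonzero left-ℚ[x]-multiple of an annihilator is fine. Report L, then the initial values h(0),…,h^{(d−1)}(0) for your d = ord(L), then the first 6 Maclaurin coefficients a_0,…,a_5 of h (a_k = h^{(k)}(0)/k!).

f: a_k = 2, 4, 8, 16, 32, 64, …
g: a_k = 2, 2, -1, 1, -5/4, 7/4, …
Weyl lclm of L_f,L_g ⇒ L₀ (ord ≤ 2).
L = (-10 - 12·x) + (9 + 28·x + 36·x^2)·Dx + (-1 - 6·x + 4·x^2 + 24·x^3)·Dx^2  (order 2).
h: a_k = 4, 6, 7, 17, 123/4, 263/4, …
ICs: h(0) = 4, h′(0) = 6.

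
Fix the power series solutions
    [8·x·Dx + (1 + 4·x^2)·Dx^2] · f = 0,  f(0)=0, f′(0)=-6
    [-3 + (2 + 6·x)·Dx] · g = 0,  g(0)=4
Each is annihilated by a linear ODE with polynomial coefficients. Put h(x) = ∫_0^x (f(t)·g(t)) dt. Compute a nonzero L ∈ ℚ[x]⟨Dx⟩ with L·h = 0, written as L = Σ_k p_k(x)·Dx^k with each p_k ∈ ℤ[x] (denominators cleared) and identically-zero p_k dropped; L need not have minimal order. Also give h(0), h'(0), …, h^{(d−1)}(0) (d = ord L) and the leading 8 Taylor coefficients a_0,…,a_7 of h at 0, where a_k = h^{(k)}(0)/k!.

f: a_k = 0, -6, 0, 8, 0, -96/5, 0, 384/7, …
g: a_k = 4, 6, -9/2, 27/4, -405/32, 1701/64, -15309/256, 72171/512, …
Product ⇒ symmetric product L₀, ord ≤ 2.
∫: right-multiply L₀ by Dx.
L = (27 - 48·x - 36·x^2)·Dx + (-12 - 4·x + 144·x^2 + 144·x^3)·Dx^2 + (4 + 24·x + 52·x^2 + 96·x^3 + 144·x^4)·Dx^3  (order 3).
h: a_k = 0, 0, -12, -12, 59/4, 3/2, -983/160, -35307/1120, …
ICs: h(0) = 0, h′(0) = 0, h′′(0) = -24.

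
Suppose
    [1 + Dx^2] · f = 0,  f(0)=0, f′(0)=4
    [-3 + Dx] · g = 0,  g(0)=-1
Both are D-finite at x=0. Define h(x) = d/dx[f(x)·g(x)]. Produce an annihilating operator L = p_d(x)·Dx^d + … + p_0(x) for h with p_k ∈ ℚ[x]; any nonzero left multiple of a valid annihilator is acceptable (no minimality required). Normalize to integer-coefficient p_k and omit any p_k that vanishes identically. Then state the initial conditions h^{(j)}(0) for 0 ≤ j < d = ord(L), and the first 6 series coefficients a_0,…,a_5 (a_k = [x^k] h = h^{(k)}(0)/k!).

L = 10 - 6·Dx + Dx^2  (order 2).
h: a_k = -4, -24, -52, -64, -158/3, -156/5, …
ICs: h(0) = -4, h′(0) = -24.

f: a_k = 0, 4, 0, -2/3, 0, 1/30, …
g: a_k = -1, -3, -9/2, -9/2, -27/8, -81/40, …
f·g: L₀ = L_f ⊗_s L_g, ord ≤ 2·1.
h₀' ⇒ L via d/dx closure of L₀.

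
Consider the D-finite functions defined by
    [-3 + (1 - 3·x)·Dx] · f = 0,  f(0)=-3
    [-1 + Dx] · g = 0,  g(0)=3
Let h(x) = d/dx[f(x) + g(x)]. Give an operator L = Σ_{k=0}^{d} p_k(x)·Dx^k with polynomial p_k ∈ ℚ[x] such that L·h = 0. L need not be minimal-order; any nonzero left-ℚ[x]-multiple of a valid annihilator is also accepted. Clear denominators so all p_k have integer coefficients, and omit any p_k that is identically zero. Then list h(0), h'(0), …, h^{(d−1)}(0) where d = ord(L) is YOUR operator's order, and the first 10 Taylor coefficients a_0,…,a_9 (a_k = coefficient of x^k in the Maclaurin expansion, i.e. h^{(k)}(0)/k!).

f: a_k = -3, -9, -27, -81, -243, -729, -2187, -6561, -19683, -59049, …
g: a_k = 3, 3, 3/2, 1/2, 1/8, 1/40, 1/240, 1/1680, 1/13440, 1/120960, …
h₀=f+g: left-lcm gives L₀, ord ≤ 2.
Derive L from L₀ (diff closure).
L = (48 + 18·x) + (-53 - 6·x + 9·x^2)·Dx + (5 - 12·x - 9·x^2)·Dx^2  (order 2).
h: a_k = -6, -51, -483/2, -1943/2, -29159/8, -524879/40, -11022479/240, -264539519/1680, -7142567039/13440, -214277011199/120960, …
ICs: h(0) = -6, h′(0) = -51.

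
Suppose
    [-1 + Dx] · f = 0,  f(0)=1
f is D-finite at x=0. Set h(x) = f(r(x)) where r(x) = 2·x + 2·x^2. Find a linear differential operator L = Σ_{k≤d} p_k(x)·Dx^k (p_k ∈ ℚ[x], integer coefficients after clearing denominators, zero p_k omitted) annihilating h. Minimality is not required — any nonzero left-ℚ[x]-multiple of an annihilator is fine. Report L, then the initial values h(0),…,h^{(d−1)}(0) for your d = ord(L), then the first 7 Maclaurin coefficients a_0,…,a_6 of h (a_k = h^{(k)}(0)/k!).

f: a_k = 1, 1, 1/2, 1/6, 1/24, 1/120, 1/720, …
Change of var in L_f (x↦r) gives L₀.
L = (-2 - 4·x) + Dx  (order 1).
h: a_k = 1, 2, 4, 16/3, 20/3, 104/15, 304/45, …
ICs: h(0) = 1.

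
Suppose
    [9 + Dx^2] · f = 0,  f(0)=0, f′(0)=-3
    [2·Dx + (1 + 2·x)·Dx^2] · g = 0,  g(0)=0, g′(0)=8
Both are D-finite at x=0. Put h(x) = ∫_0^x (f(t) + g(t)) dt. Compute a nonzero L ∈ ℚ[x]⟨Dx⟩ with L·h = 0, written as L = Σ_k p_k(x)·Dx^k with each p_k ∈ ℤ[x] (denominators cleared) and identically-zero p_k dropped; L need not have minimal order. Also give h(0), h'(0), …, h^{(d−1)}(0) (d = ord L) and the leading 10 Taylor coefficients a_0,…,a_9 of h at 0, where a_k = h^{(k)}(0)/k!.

L = (594 + 648·x + 648·x^2)·Dx^2 + (153 + 630·x + 972·x^2 + 648·x^3)·Dx^3 + (66 + 72·x + 72·x^2)·Dx^4 + (17 + 70·x + 108·x^2 + 72·x^3)·Dx^5  (order 5).
h: a_k = 0, 0, 5/2, -8/3, 91/24, -16/5, 943/240, -128/21, 41203/4480, -128/9, …
ICs: h(0) = 0, h′(0) = 0, h′′(0) = 5, h′′′(0) = -16, h′′′′(0) = 91.

f: a_k = 0, -3, 0, 9/2, 0, -81/40, 0, 243/560, 0, -243/4480, …
g: a_k = 0, 8, -8, 32/3, -16, 128/5, -128/3, 512/7, -128, 2048/9, …
f+g: L₀ = lclm(L_f,L_g), ord ≤ 2+2.
h=∫h₀ ⇒ L = L₀·Dx.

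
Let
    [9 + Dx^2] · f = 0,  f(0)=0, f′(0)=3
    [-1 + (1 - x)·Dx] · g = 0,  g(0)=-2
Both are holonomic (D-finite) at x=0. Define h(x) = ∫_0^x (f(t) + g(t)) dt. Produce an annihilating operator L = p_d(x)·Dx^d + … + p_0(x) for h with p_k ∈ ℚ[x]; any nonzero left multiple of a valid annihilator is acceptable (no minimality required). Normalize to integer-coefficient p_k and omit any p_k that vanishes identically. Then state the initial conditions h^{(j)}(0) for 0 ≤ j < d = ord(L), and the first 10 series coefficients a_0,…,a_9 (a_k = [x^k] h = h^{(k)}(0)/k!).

L = (-135 + 162·x - 81·x^2)·Dx + (99 - 261·x + 243·x^2 - 81·x^3)·Dx^2 + (-15 + 18·x - 9·x^2)·Dx^3 + (11 - 29·x + 27·x^2 - 9·x^3)·Dx^4  (order 4).
h: a_k = 0, -2, 1/2, -2/3, -13/8, -2/5, 1/240, -2/7, -1363/4480, -2/9, …
ICs: h(0) = 0, h′(0) = -2, h′′(0) = 1, h′′′(0) = -4.

f: a_k = 0, 3, 0, -9/2, 0, 81/40, 0, -243/560, 0, 243/4480, …
g: a_k = -2, -2, -2, -2, -2, -2, -2, -2, -2, -2, …
Weyl lclm of L_f,L_g ⇒ L₀ (ord ≤ 3).
h=∫₀ˣh₀: take L = L₀·Dx.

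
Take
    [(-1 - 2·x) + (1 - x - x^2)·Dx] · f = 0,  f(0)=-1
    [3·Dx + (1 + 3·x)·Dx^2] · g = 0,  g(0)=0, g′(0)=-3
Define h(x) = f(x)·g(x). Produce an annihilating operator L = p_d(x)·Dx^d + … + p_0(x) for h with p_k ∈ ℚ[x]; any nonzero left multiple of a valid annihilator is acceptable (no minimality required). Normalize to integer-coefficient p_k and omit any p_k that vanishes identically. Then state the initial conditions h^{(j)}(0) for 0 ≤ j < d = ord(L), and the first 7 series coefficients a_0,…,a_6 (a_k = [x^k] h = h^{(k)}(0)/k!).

L = (5 + 12·x) + (-1 + 13·x + 15·x^2)·Dx + (-1 - 2·x + 4·x^2 + 3·x^3)·Dx^2  (order 2).
h: a_k = 0, 3, -3/2, 21/2, -45/4, 957/20, -849/10, …
ICs: h(0) = 0, h′(0) = 3.

f: a_k = -1, -1, -2, -3, -5, -8, -13, …
g: a_k = 0, -3, 9/2, -9, 81/4, -243/5, 243/2, …
f·g: L₀ = L_f ⊗_s L_g, ord ≤ 1·2.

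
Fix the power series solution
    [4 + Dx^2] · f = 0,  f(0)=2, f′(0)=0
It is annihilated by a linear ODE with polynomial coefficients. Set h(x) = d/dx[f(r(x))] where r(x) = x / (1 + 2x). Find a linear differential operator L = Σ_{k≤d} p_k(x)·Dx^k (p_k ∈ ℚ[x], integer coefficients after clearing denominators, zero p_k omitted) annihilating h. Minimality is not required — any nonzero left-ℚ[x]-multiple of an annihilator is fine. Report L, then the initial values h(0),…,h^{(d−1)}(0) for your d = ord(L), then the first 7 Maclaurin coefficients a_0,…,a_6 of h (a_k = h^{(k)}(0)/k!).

L = (28 + 96·x + 96·x^2) + (12 + 72·x + 144·x^2 + 96·x^3)·Dx + (1 + 8·x + 24·x^2 + 32·x^3 + 16·x^4)·Dx^2  (order 2).
h: a_k = 0, -8, 48, -560/3, 1760/3, -24016/15, 19488/5, …
ICs: h(0) = 0, h′(0) = -8.

f: a_k = 2, 0, -4, 0, 4/3, 0, -8/45, …
h₀=f(r): pull back L_f along r ⇒ L₀.
Derive L from L₀ (diff closure).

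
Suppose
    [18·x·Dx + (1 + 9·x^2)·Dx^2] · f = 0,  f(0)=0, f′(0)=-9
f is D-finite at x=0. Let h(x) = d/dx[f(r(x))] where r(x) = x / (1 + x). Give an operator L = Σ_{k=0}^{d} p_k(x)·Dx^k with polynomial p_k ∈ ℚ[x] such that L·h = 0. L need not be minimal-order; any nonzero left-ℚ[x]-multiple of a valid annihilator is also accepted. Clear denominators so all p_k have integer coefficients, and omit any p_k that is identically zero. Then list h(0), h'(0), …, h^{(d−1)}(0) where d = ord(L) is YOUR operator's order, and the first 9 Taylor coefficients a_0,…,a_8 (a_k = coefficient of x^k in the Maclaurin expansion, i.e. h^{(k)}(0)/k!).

f: a_k = 0, -9, 0, 27, 0, -729/5, 0, 6561/7, 0, …
L₀ from L_f via x↦r, Dx↦r'^{-1}Dx.
h=h₀': d/dx-closure on L₀ ⇒ L.
L = (2 + 20·x) + (1 + 2·x + 10·x^2)·Dx  (order 1).
h: a_k = -9, 18, 54, -288, 36, 2808, -5976, -16128, 92016, …
ICs: h(0) = -9.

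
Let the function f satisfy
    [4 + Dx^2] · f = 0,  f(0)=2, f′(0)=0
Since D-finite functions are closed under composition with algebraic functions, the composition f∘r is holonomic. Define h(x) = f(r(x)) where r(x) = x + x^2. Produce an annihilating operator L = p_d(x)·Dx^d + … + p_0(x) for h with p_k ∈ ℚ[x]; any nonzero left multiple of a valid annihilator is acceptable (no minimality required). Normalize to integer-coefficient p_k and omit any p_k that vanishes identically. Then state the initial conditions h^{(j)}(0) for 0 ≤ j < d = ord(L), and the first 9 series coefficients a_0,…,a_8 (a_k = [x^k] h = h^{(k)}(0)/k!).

L = (4 + 24·x + 48·x^2 + 32·x^3) - 2·Dx + (1 + 2·x)·Dx^2  (order 2).
h: a_k = 2, 0, -4, -8, -8/3, 16/3, 352/45, 64/15, -416/315, …
ICs: h(0) = 2, h′(0) = 0.

f: a_k = 2, 0, -4, 0, 4/3, 0, -8/45, 0, 4/315, …
Substitute x→r, Dx→(1/r')Dx; clear ⇒ L₀.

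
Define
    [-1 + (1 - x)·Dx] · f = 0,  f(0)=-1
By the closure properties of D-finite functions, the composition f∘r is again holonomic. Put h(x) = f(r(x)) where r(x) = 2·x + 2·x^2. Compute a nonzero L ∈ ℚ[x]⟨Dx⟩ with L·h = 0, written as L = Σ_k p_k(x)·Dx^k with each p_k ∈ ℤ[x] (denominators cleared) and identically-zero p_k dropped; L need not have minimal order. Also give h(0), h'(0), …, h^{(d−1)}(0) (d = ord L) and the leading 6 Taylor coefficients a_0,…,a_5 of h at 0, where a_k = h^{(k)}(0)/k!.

L = (2 + 4·x) + (-1 + 2·x + 2·x^2)·Dx  (order 1).
h: a_k = -1, -2, -6, -16, -44, -120, …
ICs: h(0) = -1.

f: a_k = -1, -1, -1, -1, -1, -1, …
Substitute x→r, Dx→(1/r')Dx; clear ⇒ L₀.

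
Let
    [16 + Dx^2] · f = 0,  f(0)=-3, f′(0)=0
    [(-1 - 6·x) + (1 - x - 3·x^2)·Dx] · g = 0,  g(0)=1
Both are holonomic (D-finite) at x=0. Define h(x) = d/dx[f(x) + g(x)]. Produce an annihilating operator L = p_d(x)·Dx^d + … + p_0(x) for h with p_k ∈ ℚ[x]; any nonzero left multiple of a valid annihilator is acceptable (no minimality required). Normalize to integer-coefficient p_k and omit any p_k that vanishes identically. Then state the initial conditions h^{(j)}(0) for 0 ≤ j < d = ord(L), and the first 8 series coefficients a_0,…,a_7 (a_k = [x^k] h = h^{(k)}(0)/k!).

f: a_k = -3, 0, 24, 0, -32, 0, 256/15, 0, …
g: a_k = 1, 1, 4, 7, 19, 40, 97, 217, …
Sum ⇒ L₀ = lclm(L_f,L_g) in ℚ(x)⟨Dx⟩.
h=h₀': d/dx-closure on L₀ ⇒ L.
L = (4672 + 20416·x + 66304·x^2 + 32640·x^3 + 66240·x^4 + 62208·x^5 + 62208·x^6) + (-464 - 2352·x + 3792·x^2 + 6752·x^3 - 2400·x^4 + 5184·x^5 + 24192·x^6 + 20736·x^7)·Dx + (292 + 1276·x + 4144·x^2 + 2040·x^3 + 4140·x^4 + 3888·x^5 + 3888·x^6)·Dx^2 + (-29 - 147·x + 237·x^2 + 422·x^3 - 150·x^4 + 324·x^5 + 1512·x^6 + 1296·x^7)·Dx^3  (order 3).
h: a_k = 1, 56, 21, -52, 200, 3422/5, 1519, 422624/105, …
ICs: h(0) = 1, h′(0) = 56, h′′(0) = 42.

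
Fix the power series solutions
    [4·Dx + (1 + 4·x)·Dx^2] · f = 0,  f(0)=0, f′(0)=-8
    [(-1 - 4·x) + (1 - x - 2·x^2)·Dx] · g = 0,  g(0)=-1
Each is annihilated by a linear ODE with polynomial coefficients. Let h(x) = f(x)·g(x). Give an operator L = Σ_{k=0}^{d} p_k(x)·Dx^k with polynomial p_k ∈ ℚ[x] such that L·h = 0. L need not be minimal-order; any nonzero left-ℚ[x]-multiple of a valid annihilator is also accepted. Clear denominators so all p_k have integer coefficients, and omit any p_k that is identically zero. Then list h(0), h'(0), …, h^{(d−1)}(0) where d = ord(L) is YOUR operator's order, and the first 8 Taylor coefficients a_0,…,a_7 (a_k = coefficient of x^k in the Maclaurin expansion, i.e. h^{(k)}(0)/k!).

f: a_k = 0, -8, 16, -128/3, 128, -2048/5, 4096/3, -32768/7, …
g: a_k = -1, -1, -3, -5, -11, -21, -43, -85, …
Product ⇒ symmetric product L₀, ord ≤ 2.
L = (8 + 32·x) + (-2 + 20·x + 40·x^2)·Dx + (-1 - 3·x + 6·x^2 + 8·x^3)·Dx^2  (order 2).
h: a_k = 0, 8, -8, 152/3, -280/3, 2088/5, -5672/5, 153368/35, …
ICs: h(0) = 0, h′(0) = 8.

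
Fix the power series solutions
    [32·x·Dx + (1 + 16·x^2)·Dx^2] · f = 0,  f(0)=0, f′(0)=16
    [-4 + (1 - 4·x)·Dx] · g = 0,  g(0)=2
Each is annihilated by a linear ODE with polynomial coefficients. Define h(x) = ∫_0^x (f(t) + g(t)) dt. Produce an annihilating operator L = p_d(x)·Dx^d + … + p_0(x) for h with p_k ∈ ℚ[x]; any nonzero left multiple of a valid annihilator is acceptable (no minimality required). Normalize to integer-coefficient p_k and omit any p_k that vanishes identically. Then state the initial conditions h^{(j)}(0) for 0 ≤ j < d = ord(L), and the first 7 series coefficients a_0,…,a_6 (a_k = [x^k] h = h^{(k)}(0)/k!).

L = (32 - 512·x - 1536·x^2)·Dx^2 + (-16 + 32·x - 256·x^2 - 1536·x^3)·Dx^3 + (1 - 256·x^4)·Dx^4  (order 4).
h: a_k = 0, 2, 12, 32/3, 32/3, 512/5, 7168/15, …
ICs: h(0) = 0, h′(0) = 2, h′′(0) = 24, h′′′(0) = 64.

f: a_k = 0, 16, 0, -256/3, 0, 4096/5, 0, …
g: a_k = 2, 8, 32, 128, 512, 2048, 8192, …
Weyl lclm of L_f,L_g ⇒ L₀ (ord ≤ 3).
h=∫₀ˣh₀: take L = L₀·Dx.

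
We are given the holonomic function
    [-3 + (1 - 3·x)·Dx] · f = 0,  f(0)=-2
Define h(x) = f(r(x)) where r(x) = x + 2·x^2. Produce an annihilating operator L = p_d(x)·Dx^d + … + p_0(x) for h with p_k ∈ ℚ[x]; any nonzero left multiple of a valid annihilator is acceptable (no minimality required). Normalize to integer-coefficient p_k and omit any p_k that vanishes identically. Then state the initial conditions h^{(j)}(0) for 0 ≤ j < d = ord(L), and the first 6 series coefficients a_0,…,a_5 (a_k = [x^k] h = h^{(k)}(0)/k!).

L = (3 + 12·x) + (-1 + 3·x + 6·x^2)·Dx  (order 1).
h: a_k = -2, -6, -30, -126, -558, -2430, …
ICs: h(0) = -2.

f: a_k = -2, -6, -18, -54, -162, -486, …
Substitute x→r, Dx→(1/r')Dx; clear ⇒ L₀.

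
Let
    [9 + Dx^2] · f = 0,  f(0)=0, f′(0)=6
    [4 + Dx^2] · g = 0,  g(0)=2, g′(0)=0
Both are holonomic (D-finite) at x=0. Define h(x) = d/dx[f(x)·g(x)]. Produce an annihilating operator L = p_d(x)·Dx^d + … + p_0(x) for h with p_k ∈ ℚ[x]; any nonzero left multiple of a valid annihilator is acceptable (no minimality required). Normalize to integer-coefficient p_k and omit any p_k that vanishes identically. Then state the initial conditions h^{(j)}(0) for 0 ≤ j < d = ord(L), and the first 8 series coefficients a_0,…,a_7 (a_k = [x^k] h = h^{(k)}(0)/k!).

L = 25 + 26·Dx^2 + Dx^4  (order 4).
h: a_k = 12, 0, -126, 0, 521/2, 0, -13021/60, 0, …
ICs: h(0) = 12, h′(0) = 0, h′′(0) = -252, h′′′(0) = 0.

f: a_k = 0, 6, 0, -9, 0, 81/20, 0, -243/280, …
g: a_k = 2, 0, -4, 0, 4/3, 0, -8/45, 0, …
f·g: L₀ = L_f ⊗_s L_g, ord ≤ 2·2.
Differentiate: ansatz ord ≤ ord L₀ ⇒ L.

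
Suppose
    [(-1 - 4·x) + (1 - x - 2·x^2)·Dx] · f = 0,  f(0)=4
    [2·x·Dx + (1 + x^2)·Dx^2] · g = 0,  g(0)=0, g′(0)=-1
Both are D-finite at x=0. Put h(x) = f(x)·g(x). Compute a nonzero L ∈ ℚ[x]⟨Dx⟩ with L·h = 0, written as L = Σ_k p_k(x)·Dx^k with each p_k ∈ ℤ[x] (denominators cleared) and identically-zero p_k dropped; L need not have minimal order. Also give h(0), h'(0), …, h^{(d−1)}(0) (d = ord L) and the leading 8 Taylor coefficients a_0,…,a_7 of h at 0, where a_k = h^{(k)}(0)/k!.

L = (4 + 2·x + 12·x^2) + (2 + 6·x + 4·x^2 + 12·x^3)·Dx + (-1 + x + x^2 + x^3 + 2·x^4)·Dx^2  (order 2).
h: a_k = 0, -4, -4, -32/3, -56/3, -204/5, -1172/15, -16712/105, …
ICs: h(0) = 0, h′(0) = -4.

f: a_k = 4, 4, 12, 20, 44, 84, 172, 340, …
g: a_k = 0, -1, 0, 1/3, 0, -1/5, 0, 1/7, …
Sym-product of L_f,L_g gives L₀ (≤ ord 2).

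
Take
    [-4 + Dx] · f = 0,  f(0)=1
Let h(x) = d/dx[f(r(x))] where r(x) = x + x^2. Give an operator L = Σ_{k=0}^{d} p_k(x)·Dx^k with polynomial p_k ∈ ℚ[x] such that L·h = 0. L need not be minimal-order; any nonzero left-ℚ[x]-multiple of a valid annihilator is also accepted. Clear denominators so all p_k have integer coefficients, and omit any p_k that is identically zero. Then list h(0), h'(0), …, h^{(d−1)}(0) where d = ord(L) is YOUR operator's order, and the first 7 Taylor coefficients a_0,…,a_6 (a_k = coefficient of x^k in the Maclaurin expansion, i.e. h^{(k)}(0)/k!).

L = (6 + 16·x + 16·x^2) + (-1 - 2·x)·Dx  (order 1).
h: a_k = 4, 24, 80, 608/3, 416, 11072/15, 52096/45, …
ICs: h(0) = 4.

f: a_k = 1, 4, 8, 32/3, 32/3, 128/15, 256/45, …
Change of var in L_f (x↦r) gives L₀.
Differentiate: ansatz ord ≤ ord L₀ ⇒ L.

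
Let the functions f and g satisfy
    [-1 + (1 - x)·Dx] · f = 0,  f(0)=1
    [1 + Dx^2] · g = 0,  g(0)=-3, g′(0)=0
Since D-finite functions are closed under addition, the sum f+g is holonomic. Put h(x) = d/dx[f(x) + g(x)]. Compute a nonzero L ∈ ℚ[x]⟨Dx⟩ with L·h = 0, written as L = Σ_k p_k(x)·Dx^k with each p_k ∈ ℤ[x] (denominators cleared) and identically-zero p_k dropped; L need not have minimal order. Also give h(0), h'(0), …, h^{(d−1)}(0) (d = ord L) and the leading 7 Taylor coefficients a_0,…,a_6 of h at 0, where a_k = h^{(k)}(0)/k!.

L = (26 - 4·x + 2·x^2) + (-7 + 9·x - 3·x^2 + x^3)·Dx + (26 - 4·x + 2·x^2)·Dx^2 + (-7 + 9·x - 3·x^2 + x^3)·Dx^3  (order 3).
h: a_k = 1, 5, 3, 7/2, 5, 241/40, 7, …
ICs: h(0) = 1, h′(0) = 5, h′′(0) = 6.

f: a_k = 1, 1, 1, 1, 1, 1, 1, …
g: a_k = -3, 0, 3/2, 0, -1/8, 0, 1/240, …
h₀=f+g: left-lcm gives L₀, ord ≤ 3.
h₀' ⇒ L via d/dx closure of L₀.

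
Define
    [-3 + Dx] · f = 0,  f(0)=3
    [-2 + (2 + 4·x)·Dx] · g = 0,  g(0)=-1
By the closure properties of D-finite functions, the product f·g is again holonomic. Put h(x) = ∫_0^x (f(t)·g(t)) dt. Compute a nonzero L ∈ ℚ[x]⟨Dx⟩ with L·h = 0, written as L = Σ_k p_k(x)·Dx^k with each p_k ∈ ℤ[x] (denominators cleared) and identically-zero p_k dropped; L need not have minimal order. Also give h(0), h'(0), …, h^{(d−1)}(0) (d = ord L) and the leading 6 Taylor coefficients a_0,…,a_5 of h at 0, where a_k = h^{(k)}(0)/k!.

f: a_k = 3, 9, 27/2, 27/2, 81/8, 243/40, …
g: a_k = -1, -1, 1/2, -1/2, 5/8, -7/8, …
h₀=f·g: eliminate ⇒ L₀, order ≤ 1·1.
h=∫h₀ ⇒ L = L₀·Dx.
L = (-4 - 6·x)·Dx + (1 + 2·x)·Dx^2  (order 2).
h: a_k = 0, -3, -6, -7, -6, -39/10, …
ICs: h(0) = 0, h′(0) = -3.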